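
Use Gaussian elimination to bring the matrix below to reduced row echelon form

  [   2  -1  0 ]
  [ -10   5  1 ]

r1 → 1/2·r1
  [   1  -1/2  0 ]
  [ -10     5  1 ]
r2 → r2 + 10·r1
  [ 1  -1/2  0 ]
  [ 0     0  1 ]

[[1, -1/2, 0], [0, 0, 1]]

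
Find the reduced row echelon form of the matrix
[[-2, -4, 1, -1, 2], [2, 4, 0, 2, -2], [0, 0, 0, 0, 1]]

[[1, 2, 0, 1, 0], [0, 0, 1, 1, 0], [0, 0, 0, 0, 1]]

r1 ← -1/2·r1
  [ 1  2  -1/2  1/2  -1 ]
  [ 2  4     0    2  -2 ]
  [ 0  0     0    0   1 ]
r2 ← r2 − 2·r1
  [ 1  2  -1/2  1/2  -1 ]
  [ 0  0     1    1   0 ]
  [ 0  0     0    0   1 ]
r1 ← r1 + r3
  [ 1  2  -1/2  1/2  0 ]
  [ 0  0     1    1  0 ]
  [ 0  0     0    0  1 ]
r1 ← r1 + 1/2·r2
  [ 1  2  0  1  0 ]
  [ 0  0  1  1  0 ]
  [ 0  0  0  0  1 ]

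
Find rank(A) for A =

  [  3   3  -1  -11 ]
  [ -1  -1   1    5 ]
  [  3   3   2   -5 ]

R1 -> 1/3·R1
  [  1   1  -1/3  -11/3 ]
  [ -1  -1     1      5 ]
  [  3   3     2     -5 ]
R2 -> R2 + R1
  [ 1  1  -1/3  -11/3 ]
  [ 0  0   2/3    4/3 ]
  [ 3  3     2     -5 ]
R3 -> R3 − 3·R1
  [ 1  1  -1/3  -11/3 ]
  [ 0  0   2/3    4/3 ]
  [ 0  0     3      6 ]
R2 -> 3/2·R2
  [ 1  1  -1/3  -11/3 ]
  [ 0  0     1      2 ]
  [ 0  0     3      6 ]
R3 -> R3 − 3·R2
  [ 1  1  -1/3  -11/3 ]
  [ 0  0     1      2 ]
  [ 0  0     0      0 ]
R1 -> R1 + 1/3·R2
  [ 1  1  0  -3 ]
  [ 0  0  1   2 ]
  [ 0  0  0   0 ]
The reduced form has 2 nonzero rows.

rank = 2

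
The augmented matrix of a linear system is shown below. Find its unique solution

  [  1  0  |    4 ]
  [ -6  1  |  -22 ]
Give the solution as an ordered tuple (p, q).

(4, 2)

R2 := R2 + 6·R1
  [ 1  0  |  4 ]
  [ 0  1  |  2 ]
Reading off the last column: p = 4, q = 2.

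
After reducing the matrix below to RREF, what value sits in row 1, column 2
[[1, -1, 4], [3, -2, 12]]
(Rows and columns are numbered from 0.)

0

Subtract 3 times R1 from R2.
  [ 1  -1  4 ]
  [ 0   1  0 ]
Add R2 to R1.
  [ 1  0  4 ]
  [ 0  1  0 ]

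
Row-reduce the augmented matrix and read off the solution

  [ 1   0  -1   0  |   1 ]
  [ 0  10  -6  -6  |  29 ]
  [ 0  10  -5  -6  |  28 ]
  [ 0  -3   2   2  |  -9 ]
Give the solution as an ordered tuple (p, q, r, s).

(0, 2, -1, -1/2)

Multiply R2 by 1/10.
  [ 1   0    -1     0  |      1 ]
  [ 0   1  -3/5  -3/5  |  29/10 ]
  [ 0  10    -5    -6  |     28 ]
  [ 0  -3     2     2  |     -9 ]
Subtract 10 times R2 from R3.
  [ 1   0    -1     0  |      1 ]
  [ 0   1  -3/5  -3/5  |  29/10 ]
  [ 0   0     1     0  |     -1 ]
  [ 0  -3     2     2  |     -9 ]
Add 3 times R2 to R4.
  [ 1  0    -1     0  |      1 ]
  [ 0  1  -3/5  -3/5  |  29/10 ]
  [ 0  0     1     0  |     -1 ]
  [ 0  0   1/5   1/5  |  -3/10 ]
Subtract 1/5 times R3 from R4.
  [ 1  0    -1     0  |      1 ]
  [ 0  1  -3/5  -3/5  |  29/10 ]
  [ 0  0     1     0  |     -1 ]
  [ 0  0     0   1/5  |  -1/10 ]
Multiply R4 by 5.
  [ 1  0    -1     0  |      1 ]
  [ 0  1  -3/5  -3/5  |  29/10 ]
  [ 0  0     1     0  |     -1 ]
  [ 0  0     0     1  |   -1/2 ]
Add 3/5 times R4 to R2.
  [ 1  0    -1  0  |     1 ]
  [ 0  1  -3/5  0  |  13/5 ]
  [ 0  0     1  0  |    -1 ]
  [ 0  0     0  1  |  -1/2 ]
Add 3/5 times R3 to R2.
  [ 1  0  -1  0  |     1 ]
  [ 0  1   0  0  |     2 ]
  [ 0  0   1  0  |    -1 ]
  [ 0  0   0  1  |  -1/2 ]
Add R3 to R1.
  [ 1  0  0  0  |     0 ]
  [ 0  1  0  0  |     2 ]
  [ 0  0  1  0  |    -1 ]
  [ 0  0  0  1  |  -1/2 ]
Reading off the last column: p = 0, q = 2, r = -1, s = -1/2.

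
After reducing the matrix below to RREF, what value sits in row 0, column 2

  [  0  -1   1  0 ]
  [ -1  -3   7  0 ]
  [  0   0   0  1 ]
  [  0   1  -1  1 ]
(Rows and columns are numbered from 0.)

Swap R1 and R2.
  [ -1  -3   7  0 ]
  [  0  -1   1  0 ]
  [  0   0   0  1 ]
  [  0   1  -1  1 ]
Multiply R1 by -1.
  [ 1   3  -7  0 ]
  [ 0  -1   1  0 ]
  [ 0   0   0  1 ]
  [ 0   1  -1  1 ]
Multiply R2 by -1.
  [ 1  3  -7  0 ]
  [ 0  1  -1  0 ]
  [ 0  0   0  1 ]
  [ 0  1  -1  1 ]
Subtract R2 from R4.
  [ 1  3  -7  0 ]
  [ 0  1  -1  0 ]
  [ 0  0   0  1 ]
  [ 0  0   0  1 ]
Subtract R3 from R4.
  [ 1  3  -7  0 ]
  [ 0  1  -1  0 ]
  [ 0  0   0  1 ]
  [ 0  0   0  0 ]
Subtract 3 times R2 from R1.
  [ 1  0  -4  0 ]
  [ 0  1  -1  0 ]
  [ 0  0   0  1 ]
  [ 0  0   0  0 ]

-4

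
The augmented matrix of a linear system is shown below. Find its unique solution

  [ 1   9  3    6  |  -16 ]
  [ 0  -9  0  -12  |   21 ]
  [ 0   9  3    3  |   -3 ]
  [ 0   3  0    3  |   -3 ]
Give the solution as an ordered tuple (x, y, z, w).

(-1, 3, -6, -4)

ρ2 -> -1/9·ρ2
  [ 1  9  3    6  |   -16 ]
  [ 0  1  0  4/3  |  -7/3 ]
  [ 0  9  3    3  |    -3 ]
  [ 0  3  0    3  |    -3 ]
ρ3 -> ρ3 − 9·ρ2
  [ 1  9  3    6  |   -16 ]
  [ 0  1  0  4/3  |  -7/3 ]
  [ 0  0  3   -9  |    18 ]
  [ 0  3  0    3  |    -3 ]
ρ4 -> ρ4 − 3·ρ2
  [ 1  9  3    6  |   -16 ]
  [ 0  1  0  4/3  |  -7/3 ]
  [ 0  0  3   -9  |    18 ]
  [ 0  0  0   -1  |     4 ]
ρ3 -> 1/3·ρ3
  [ 1  9  3    6  |   -16 ]
  [ 0  1  0  4/3  |  -7/3 ]
  [ 0  0  1   -3  |     6 ]
  [ 0  0  0   -1  |     4 ]
ρ4 -> -1·ρ4
  [ 1  9  3    6  |   -16 ]
  [ 0  1  0  4/3  |  -7/3 ]
  [ 0  0  1   -3  |     6 ]
  [ 0  0  0    1  |    -4 ]
ρ3 -> ρ3 + 3·ρ4
  [ 1  9  3    6  |   -16 ]
  [ 0  1  0  4/3  |  -7/3 ]
  [ 0  0  1    0  |    -6 ]
  [ 0  0  0    1  |    -4 ]
ρ2 -> ρ2 − 4/3·ρ4
  [ 1  9  3  6  |  -16 ]
  [ 0  1  0  0  |    3 ]
  [ 0  0  1  0  |   -6 ]
  [ 0  0  0  1  |   -4 ]
ρ1 -> ρ1 − 6·ρ4
  [ 1  9  3  0  |   8 ]
  [ 0  1  0  0  |   3 ]
  [ 0  0  1  0  |  -6 ]
  [ 0  0  0  1  |  -4 ]
ρ1 -> ρ1 − 3·ρ3
  [ 1  9  0  0  |  26 ]
  [ 0  1  0  0  |   3 ]
  [ 0  0  1  0  |  -6 ]
  [ 0  0  0  1  |  -4 ]
ρ1 -> ρ1 − 9·ρ2
  [ 1  0  0  0  |  -1 ]
  [ 0  1  0  0  |   3 ]
  [ 0  0  1  0  |  -6 ]
  [ 0  0  0  1  |  -4 ]
Reading off the last column: x = -1, y = 3, z = -6, w = -4.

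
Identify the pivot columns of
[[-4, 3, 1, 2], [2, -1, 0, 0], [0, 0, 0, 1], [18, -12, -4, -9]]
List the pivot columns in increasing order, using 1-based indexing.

1, 2, 3, 4

R1 -> -1/4·R1
  [  1  -3/4  -1/4  -1/2 ]
  [  2    -1     0     0 ]
  [  0     0     0     1 ]
  [ 18   -12    -4    -9 ]
R2 -> R2 − 2·R1
  [  1  -3/4  -1/4  -1/2 ]
  [  0   1/2   1/2     1 ]
  [  0     0     0     1 ]
  [ 18   -12    -4    -9 ]
R4 -> R4 − 18·R1
  [ 1  -3/4  -1/4  -1/2 ]
  [ 0   1/2   1/2     1 ]
  [ 0     0     0     1 ]
  [ 0   3/2   1/2     0 ]
R2 -> 2·R2
  [ 1  -3/4  -1/4  -1/2 ]
  [ 0     1     1     2 ]
  [ 0     0     0     1 ]
  [ 0   3/2   1/2     0 ]
R4 -> R4 − 3/2·R2
  [ 1  -3/4  -1/4  -1/2 ]
  [ 0     1     1     2 ]
  [ 0     0     0     1 ]
  [ 0     0    -1    -3 ]
R3 <=> R4
  [ 1  -3/4  -1/4  -1/2 ]
  [ 0     1     1     2 ]
  [ 0     0    -1    -3 ]
  [ 0     0     0     1 ]
R3 -> -1·R3
  [ 1  -3/4  -1/4  -1/2 ]
  [ 0     1     1     2 ]
  [ 0     0     1     3 ]
  [ 0     0     0     1 ]
R3 -> R3 − 3·R4
  [ 1  -3/4  -1/4  -1/2 ]
  [ 0     1     1     2 ]
  [ 0     0     1     0 ]
  [ 0     0     0     1 ]
R2 -> R2 − 2·R4
  [ 1  -3/4  -1/4  -1/2 ]
  [ 0     1     1     0 ]
  [ 0     0     1     0 ]
  [ 0     0     0     1 ]
R1 -> R1 + 1/2·R4
  [ 1  -3/4  -1/4  0 ]
  [ 0     1     1  0 ]
  [ 0     0     1  0 ]
  [ 0     0     0  1 ]
R2 -> R2 − R3
  [ 1  -3/4  -1/4  0 ]
  [ 0     1     0  0 ]
  [ 0     0     1  0 ]
  [ 0     0     0  1 ]
R1 -> R1 + 1/4·R3
  [ 1  -3/4  0  0 ]
  [ 0     1  0  0 ]
  [ 0     0  1  0 ]
  [ 0     0  0  1 ]
R1 -> R1 + 3/4·R2
  [ 1  0  0  0 ]
  [ 0  1  0  0 ]
  [ 0  0  1  0 ]
  [ 0  0  0  1 ]
Pivot columns are the columns containing a leading 1.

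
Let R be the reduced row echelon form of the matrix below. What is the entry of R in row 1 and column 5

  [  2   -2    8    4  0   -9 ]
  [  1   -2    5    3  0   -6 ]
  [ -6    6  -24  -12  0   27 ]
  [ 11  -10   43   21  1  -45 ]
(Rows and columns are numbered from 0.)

3/2

ρ1 → 1/2·ρ1
ρ2 → ρ2 − ρ1
ρ3 → ρ3 + 6·ρ1
ρ4 → ρ4 − 11·ρ1
ρ2 → -1·ρ2
ρ4 → ρ4 − ρ2
ρ3 <=> ρ4
ρ1 → ρ1 + ρ2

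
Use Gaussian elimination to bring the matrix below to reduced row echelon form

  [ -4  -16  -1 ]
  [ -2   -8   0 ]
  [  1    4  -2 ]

[[1, 4, 0], [0, 0, 1], [0, 0, 0]]

Multiply R1 by -1/4.
  [  1   4  1/4 ]
  [ -2  -8    0 ]
  [  1   4   -2 ]
Add 2 times R1 to R2.
  [ 1  4  1/4 ]
  [ 0  0  1/2 ]
  [ 1  4   -2 ]
Subtract R1 from R3.
  [ 1  4   1/4 ]
  [ 0  0   1/2 ]
  [ 0  0  -9/4 ]
Multiply R2 by 2.
  [ 1  4   1/4 ]
  [ 0  0     1 ]
  [ 0  0  -9/4 ]
Add 9/4 times R2 to R3.
  [ 1  4  1/4 ]
  [ 0  0    1 ]
  [ 0  0    0 ]
Subtract 1/4 times R2 from R1.
  [ 1  4  0 ]
  [ 0  0  1 ]
  [ 0  0  0 ]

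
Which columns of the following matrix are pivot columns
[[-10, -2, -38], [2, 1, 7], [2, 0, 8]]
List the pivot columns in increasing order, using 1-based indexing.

ρ1 ← -1/10·ρ1
  [ 1  1/5  19/5 ]
  [ 2    1     7 ]
  [ 2    0     8 ]
ρ2 ← ρ2 − 2·ρ1
  [ 1  1/5  19/5 ]
  [ 0  3/5  -3/5 ]
  [ 2    0     8 ]
ρ3 ← ρ3 − 2·ρ1
  [ 1   1/5  19/5 ]
  [ 0   3/5  -3/5 ]
  [ 0  -2/5   2/5 ]
ρ2 ← 5/3·ρ2
  [ 1   1/5  19/5 ]
  [ 0     1    -1 ]
  [ 0  -2/5   2/5 ]
ρ3 ← ρ3 + 2/5·ρ2
  [ 1  1/5  19/5 ]
  [ 0    1    -1 ]
  [ 0    0     0 ]
ρ1 ← ρ1 − 1/5·ρ2
  [ 1  0   4 ]
  [ 0  1  -1 ]
  [ 0  0   0 ]
Pivot columns are the columns containing a leading 1.

1, 2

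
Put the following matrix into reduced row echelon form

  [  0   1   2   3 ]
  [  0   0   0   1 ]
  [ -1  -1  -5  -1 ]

[[1, 0, 3, 0], [0, 1, 2, 0], [0, 0, 0, 1]]

Swap ρ1 and ρ3.
  [ -1  -1  -5  -1 ]
  [  0   0   0   1 ]
  [  0   1   2   3 ]
Multiply ρ1 by -1.
  [ 1  1  5  1 ]
  [ 0  0  0  1 ]
  [ 0  1  2  3 ]
Swap ρ2 and ρ3.
  [ 1  1  5  1 ]
  [ 0  1  2  3 ]
  [ 0  0  0  1 ]
Subtract 3 times ρ3 from ρ2.
  [ 1  1  5  1 ]
  [ 0  1  2  0 ]
  [ 0  0  0  1 ]
Subtract ρ3 from ρ1.
  [ 1  1  5  0 ]
  [ 0  1  2  0 ]
  [ 0  0  0  1 ]
Subtract ρ2 from ρ1.
  [ 1  0  3  0 ]
  [ 0  1  2  0 ]
  [ 0  0  0  1 ]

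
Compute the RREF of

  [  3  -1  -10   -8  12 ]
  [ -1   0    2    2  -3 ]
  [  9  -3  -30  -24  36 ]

Multiply r1 by 1/3.
  [  1  -1/3  -10/3  -8/3   4 ]
  [ -1     0      2     2  -3 ]
  [  9    -3    -30   -24  36 ]
Add r1 to r2.
  [ 1  -1/3  -10/3  -8/3   4 ]
  [ 0  -1/3   -4/3  -2/3   1 ]
  [ 9    -3    -30   -24  36 ]
Subtract 9 times r1 from r3.
  [ 1  -1/3  -10/3  -8/3  4 ]
  [ 0  -1/3   -4/3  -2/3  1 ]
  [ 0     0      0     0  0 ]
Multiply r2 by -3.
  [ 1  -1/3  -10/3  -8/3   4 ]
  [ 0     1      4     2  -3 ]
  [ 0     0      0     0   0 ]
Add 1/3 times r2 to r1.
  [ 1  0  -2  -2   3 ]
  [ 0  1   4   2  -3 ]
  [ 0  0   0   0   0 ]

[[1, 0, -2, -2, 3], [0, 1, 4, 2, -3], [0, 0, 0, 0, 0]]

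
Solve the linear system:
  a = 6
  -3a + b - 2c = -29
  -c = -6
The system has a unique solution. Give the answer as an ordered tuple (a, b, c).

(6, 1, 6)

Form the augmented matrix and row-reduce:
  [  1  0   0  |    6 ]
  [ -3  1  -2  |  -29 ]
  [  0  0  -1  |   -6 ]
r2 := r2 + 3·r1
  [ 1  0   0  |    6 ]
  [ 0  1  -2  |  -11 ]
  [ 0  0  -1  |   -6 ]
r3 := -1·r3
  [ 1  0   0  |    6 ]
  [ 0  1  -2  |  -11 ]
  [ 0  0   1  |    6 ]
r2 := r2 + 2·r3
  [ 1  0  0  |  6 ]
  [ 0  1  0  |  1 ]
  [ 0  0  1  |  6 ]
Reading off the last column: a = 6, b = 1, c = 6.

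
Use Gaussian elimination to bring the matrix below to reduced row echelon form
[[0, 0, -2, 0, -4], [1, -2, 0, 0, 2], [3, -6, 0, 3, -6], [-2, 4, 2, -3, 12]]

R1 <=> R2
R3 -> R3 − 3·R1
R4 -> R4 + 2·R1
R2 -> -1/2·R2
R4 -> R4 − 2·R2
R3 -> 1/3·R3
R4 -> R4 + 3·R3

[[1, -2, 0, 0, 2], [0, 0, 1, 0, 2], [0, 0, 0, 1, -4], [0, 0, 0, 0, 0]]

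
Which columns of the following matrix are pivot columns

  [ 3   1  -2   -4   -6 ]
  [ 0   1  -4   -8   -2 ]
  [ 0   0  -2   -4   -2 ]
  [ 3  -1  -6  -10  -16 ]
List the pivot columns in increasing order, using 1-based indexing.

Multiply ρ1 by 1/3.
  [ 1  1/3  -2/3  -4/3   -2 ]
  [ 0    1    -4    -8   -2 ]
  [ 0    0    -2    -4   -2 ]
  [ 3   -1    -6   -10  -16 ]
Subtract 3 times ρ1 from ρ4.
  [ 1  1/3  -2/3  -4/3   -2 ]
  [ 0    1    -4    -8   -2 ]
  [ 0    0    -2    -4   -2 ]
  [ 0   -2    -4    -6  -10 ]
Add 2 times ρ2 to ρ4.
  [ 1  1/3  -2/3  -4/3   -2 ]
  [ 0    1    -4    -8   -2 ]
  [ 0    0    -2    -4   -2 ]
  [ 0    0   -12   -22  -14 ]
Multiply ρ3 by -1/2.
  [ 1  1/3  -2/3  -4/3   -2 ]
  [ 0    1    -4    -8   -2 ]
  [ 0    0     1     2    1 ]
  [ 0    0   -12   -22  -14 ]
Add 12 times ρ3 to ρ4.
  [ 1  1/3  -2/3  -4/3  -2 ]
  [ 0    1    -4    -8  -2 ]
  [ 0    0     1     2   1 ]
  [ 0    0     0     2  -2 ]
Multiply ρ4 by 1/2.
  [ 1  1/3  -2/3  -4/3  -2 ]
  [ 0    1    -4    -8  -2 ]
  [ 0    0     1     2   1 ]
  [ 0    0     0     1  -1 ]
Subtract 2 times ρ4 from ρ3.
  [ 1  1/3  -2/3  -4/3  -2 ]
  [ 0    1    -4    -8  -2 ]
  [ 0    0     1     0   3 ]
  [ 0    0     0     1  -1 ]
Add 8 times ρ4 to ρ2.
  [ 1  1/3  -2/3  -4/3   -2 ]
  [ 0    1    -4     0  -10 ]
  [ 0    0     1     0    3 ]
  [ 0    0     0     1   -1 ]
Add 4/3 times ρ4 to ρ1.
  [ 1  1/3  -2/3  0  -10/3 ]
  [ 0    1    -4  0    -10 ]
  [ 0    0     1  0      3 ]
  [ 0    0     0  1     -1 ]
Add 4 times ρ3 to ρ2.
  [ 1  1/3  -2/3  0  -10/3 ]
  [ 0    1     0  0      2 ]
  [ 0    0     1  0      3 ]
  [ 0    0     0  1     -1 ]
Add 2/3 times ρ3 to ρ1.
  [ 1  1/3  0  0  -4/3 ]
  [ 0    1  0  0     2 ]
  [ 0    0  1  0     3 ]
  [ 0    0  0  1    -1 ]
Subtract 1/3 times ρ2 from ρ1.
  [ 1  0  0  0  -2 ]
  [ 0  1  0  0   2 ]
  [ 0  0  1  0   3 ]
  [ 0  0  0  1  -1 ]
Pivot columns are the columns containing a leading 1.

1, 2, 3, 4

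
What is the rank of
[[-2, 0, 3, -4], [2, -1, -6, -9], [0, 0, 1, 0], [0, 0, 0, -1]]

ρ1 ← -1/2·ρ1
  [ 1   0  -3/2   2 ]
  [ 2  -1    -6  -9 ]
  [ 0   0     1   0 ]
  [ 0   0     0  -1 ]
ρ2 ← ρ2 − 2·ρ1
  [ 1   0  -3/2    2 ]
  [ 0  -1    -3  -13 ]
  [ 0   0     1    0 ]
  [ 0   0     0   -1 ]
ρ2 ← -1·ρ2
  [ 1  0  -3/2   2 ]
  [ 0  1     3  13 ]
  [ 0  0     1   0 ]
  [ 0  0     0  -1 ]
ρ4 ← -1·ρ4
  [ 1  0  -3/2   2 ]
  [ 0  1     3  13 ]
  [ 0  0     1   0 ]
  [ 0  0     0   1 ]
ρ2 ← ρ2 − 13·ρ4
  [ 1  0  -3/2  2 ]
  [ 0  1     3  0 ]
  [ 0  0     1  0 ]
  [ 0  0     0  1 ]
ρ1 ← ρ1 − 2·ρ4
  [ 1  0  -3/2  0 ]
  [ 0  1     3  0 ]
  [ 0  0     1  0 ]
  [ 0  0     0  1 ]
ρ2 ← ρ2 − 3·ρ3
  [ 1  0  -3/2  0 ]
  [ 0  1     0  0 ]
  [ 0  0     1  0 ]
  [ 0  0     0  1 ]
ρ1 ← ρ1 + 3/2·ρ3
  [ 1  0  0  0 ]
  [ 0  1  0  0 ]
  [ 0  0  1  0 ]
  [ 0  0  0  1 ]
The reduced form has 4 nonzero rows.

rank = 4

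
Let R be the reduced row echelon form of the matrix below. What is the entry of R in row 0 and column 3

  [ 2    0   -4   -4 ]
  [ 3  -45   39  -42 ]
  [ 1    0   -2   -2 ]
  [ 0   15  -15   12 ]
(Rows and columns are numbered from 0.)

R1 -> 1/2·R1
  [ 1    0   -2   -2 ]
  [ 3  -45   39  -42 ]
  [ 1    0   -2   -2 ]
  [ 0   15  -15   12 ]
R2 -> R2 − 3·R1
  [ 1    0   -2   -2 ]
  [ 0  -45   45  -36 ]
  [ 1    0   -2   -2 ]
  [ 0   15  -15   12 ]
R3 -> R3 − R1
  [ 1    0   -2   -2 ]
  [ 0  -45   45  -36 ]
  [ 0    0    0    0 ]
  [ 0   15  -15   12 ]
R2 -> -1/45·R2
  [ 1   0   -2   -2 ]
  [ 0   1   -1  4/5 ]
  [ 0   0    0    0 ]
  [ 0  15  -15   12 ]
R4 -> R4 − 15·R2
  [ 1  0  -2   -2 ]
  [ 0  1  -1  4/5 ]
  [ 0  0   0    0 ]
  [ 0  0   0    0 ]

-2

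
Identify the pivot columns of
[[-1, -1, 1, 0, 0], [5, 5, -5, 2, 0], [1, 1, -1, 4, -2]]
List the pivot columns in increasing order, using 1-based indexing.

Multiply R1 by -1.
  [ 1  1  -1  0   0 ]
  [ 5  5  -5  2   0 ]
  [ 1  1  -1  4  -2 ]
Subtract 5 times R1 from R2.
  [ 1  1  -1  0   0 ]
  [ 0  0   0  2   0 ]
  [ 1  1  -1  4  -2 ]
Subtract R1 from R3.
  [ 1  1  -1  0   0 ]
  [ 0  0   0  2   0 ]
  [ 0  0   0  4  -2 ]
Multiply R2 by 1/2.
  [ 1  1  -1  0   0 ]
  [ 0  0   0  1   0 ]
  [ 0  0   0  4  -2 ]
Subtract 4 times R2 from R3.
  [ 1  1  -1  0   0 ]
  [ 0  0   0  1   0 ]
  [ 0  0   0  0  -2 ]
Multiply R3 by -1/2.
  [ 1  1  -1  0  0 ]
  [ 0  0   0  1  0 ]
  [ 0  0   0  0  1 ]
Pivot columns are the columns containing a leading 1.

1, 4, 5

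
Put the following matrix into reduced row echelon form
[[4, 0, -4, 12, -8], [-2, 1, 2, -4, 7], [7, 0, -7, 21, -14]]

R1 → 1/4·R1
  [  1  0  -1   3   -2 ]
  [ -2  1   2  -4    7 ]
  [  7  0  -7  21  -14 ]
R2 → R2 + 2·R1
  [ 1  0  -1   3   -2 ]
  [ 0  1   0   2    3 ]
  [ 7  0  -7  21  -14 ]
R3 → R3 − 7·R1
  [ 1  0  -1  3  -2 ]
  [ 0  1   0  2   3 ]
  [ 0  0   0  0   0 ]

[[1, 0, -1, 3, -2], [0, 1, 0, 2, 3], [0, 0, 0, 0, 0]]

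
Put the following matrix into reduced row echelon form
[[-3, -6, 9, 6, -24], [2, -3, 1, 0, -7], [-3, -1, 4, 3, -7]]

Multiply ρ1 by -1/3.
  [  1   2  -3  -2   8 ]
  [  2  -3   1   0  -7 ]
  [ -3  -1   4   3  -7 ]
Subtract 2 times ρ1 from ρ2.
  [  1   2  -3  -2    8 ]
  [  0  -7   7   4  -23 ]
  [ -3  -1   4   3   -7 ]
Add 3 times ρ1 to ρ3.
  [ 1   2  -3  -2    8 ]
  [ 0  -7   7   4  -23 ]
  [ 0   5  -5  -3   17 ]
Multiply ρ2 by -1/7.
  [ 1  2  -3    -2     8 ]
  [ 0  1  -1  -4/7  23/7 ]
  [ 0  5  -5    -3    17 ]
Subtract 5 times ρ2 from ρ3.
  [ 1  2  -3    -2     8 ]
  [ 0  1  -1  -4/7  23/7 ]
  [ 0  0   0  -1/7   4/7 ]
Multiply ρ3 by -7.
  [ 1  2  -3    -2     8 ]
  [ 0  1  -1  -4/7  23/7 ]
  [ 0  0   0     1    -4 ]
Add 4/7 times ρ3 to ρ2.
  [ 1  2  -3  -2   8 ]
  [ 0  1  -1   0   1 ]
  [ 0  0   0   1  -4 ]
Add 2 times ρ3 to ρ1.
  [ 1  2  -3  0   0 ]
  [ 0  1  -1  0   1 ]
  [ 0  0   0  1  -4 ]
Subtract 2 times ρ2 from ρ1.
  [ 1  0  -1  0  -2 ]
  [ 0  1  -1  0   1 ]
  [ 0  0   0  1  -4 ]

[[1, 0, -1, 0, -2], [0, 1, -1, 0, 1], [0, 0, 0, 1, -4]]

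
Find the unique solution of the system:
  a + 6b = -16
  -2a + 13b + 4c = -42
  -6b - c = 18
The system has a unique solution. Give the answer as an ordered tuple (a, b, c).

(-4, -2, -6)

Form the augmented matrix and row-reduce:
  [  1   6   0  |  -16 ]
  [ -2  13   4  |  -42 ]
  [  0  -6  -1  |   18 ]
R2 → R2 + 2·R1
  [ 1   6   0  |  -16 ]
  [ 0  25   4  |  -74 ]
  [ 0  -6  -1  |   18 ]
R2 → 1/25·R2
  [ 1   6     0  |     -16 ]
  [ 0   1  4/25  |  -74/25 ]
  [ 0  -6    -1  |      18 ]
R3 → R3 + 6·R2
  [ 1  6      0  |     -16 ]
  [ 0  1   4/25  |  -74/25 ]
  [ 0  0  -1/25  |    6/25 ]
R3 → -25·R3
  [ 1  6     0  |     -16 ]
  [ 0  1  4/25  |  -74/25 ]
  [ 0  0     1  |      -6 ]
R2 → R2 − 4/25·R3
  [ 1  6  0  |  -16 ]
  [ 0  1  0  |   -2 ]
  [ 0  0  1  |   -6 ]
R1 → R1 − 6·R2
  [ 1  0  0  |  -4 ]
  [ 0  1  0  |  -2 ]
  [ 0  0  1  |  -6 ]
Reading off the last column: a = -4, b = -2, c = -6.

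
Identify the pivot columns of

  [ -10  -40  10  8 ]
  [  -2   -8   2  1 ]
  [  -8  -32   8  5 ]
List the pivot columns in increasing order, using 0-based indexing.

0, 3

R1 := -1/10·R1
  [  1    4  -1  -4/5 ]
  [ -2   -8   2     1 ]
  [ -8  -32   8     5 ]
R2 := R2 + 2·R1
  [  1    4  -1  -4/5 ]
  [  0    0   0  -3/5 ]
  [ -8  -32   8     5 ]
R3 := R3 + 8·R1
  [ 1  4  -1  -4/5 ]
  [ 0  0   0  -3/5 ]
  [ 0  0   0  -7/5 ]
R2 := -5/3·R2
  [ 1  4  -1  -4/5 ]
  [ 0  0   0     1 ]
  [ 0  0   0  -7/5 ]
R3 := R3 + 7/5·R2
  [ 1  4  -1  -4/5 ]
  [ 0  0   0     1 ]
  [ 0  0   0     0 ]
R1 := R1 + 4/5·R2
  [ 1  4  -1  0 ]
  [ 0  0   0  1 ]
  [ 0  0   0  0 ]
Pivot columns are the columns containing a leading 1.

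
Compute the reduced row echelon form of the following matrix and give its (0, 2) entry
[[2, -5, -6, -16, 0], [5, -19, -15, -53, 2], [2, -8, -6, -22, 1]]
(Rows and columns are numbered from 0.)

-3

ρ1 → 1/2·ρ1
  [ 1  -5/2   -3   -8  0 ]
  [ 5   -19  -15  -53  2 ]
  [ 2    -8   -6  -22  1 ]
ρ2 → ρ2 − 5·ρ1
  [ 1   -5/2  -3   -8  0 ]
  [ 0  -13/2   0  -13  2 ]
  [ 2     -8  -6  -22  1 ]
ρ3 → ρ3 − 2·ρ1
  [ 1   -5/2  -3   -8  0 ]
  [ 0  -13/2   0  -13  2 ]
  [ 0     -3   0   -6  1 ]
ρ2 → -2/13·ρ2
  [ 1  -5/2  -3  -8      0 ]
  [ 0     1   0   2  -4/13 ]
  [ 0    -3   0  -6      1 ]
ρ3 → ρ3 + 3·ρ2
  [ 1  -5/2  -3  -8      0 ]
  [ 0     1   0   2  -4/13 ]
  [ 0     0   0   0   1/13 ]
ρ3 → 13·ρ3
  [ 1  -5/2  -3  -8      0 ]
  [ 0     1   0   2  -4/13 ]
  [ 0     0   0   0      1 ]
ρ2 → ρ2 + 4/13·ρ3
  [ 1  -5/2  -3  -8  0 ]
  [ 0     1   0   2  0 ]
  [ 0     0   0   0  1 ]
ρ1 → ρ1 + 5/2·ρ2
  [ 1  0  -3  -3  0 ]
  [ 0  1   0   2  0 ]
  [ 0  0   0   0  1 ]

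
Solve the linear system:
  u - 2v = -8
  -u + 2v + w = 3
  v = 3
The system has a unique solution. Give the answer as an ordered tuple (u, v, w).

Form the augmented matrix and row-reduce:
  [  1  -2  0  |  -8 ]
  [ -1   2  1  |   3 ]
  [  0   1  0  |   3 ]
ρ2 → ρ2 + ρ1
ρ2 <-> ρ3
ρ1 → ρ1 + 2·ρ2
Reading off the last column: u = -2, v = 3, w = -5.

(-2, 3, -5)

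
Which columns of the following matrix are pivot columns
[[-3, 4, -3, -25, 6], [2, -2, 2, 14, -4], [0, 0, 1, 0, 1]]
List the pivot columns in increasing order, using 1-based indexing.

1, 2, 3

R1 → -1/3·R1
  [ 1  -4/3  1  25/3  -2 ]
  [ 2    -2  2    14  -4 ]
  [ 0     0  1     0   1 ]
R2 → R2 − 2·R1
  [ 1  -4/3  1  25/3  -2 ]
  [ 0   2/3  0  -8/3   0 ]
  [ 0     0  1     0   1 ]
R2 → 3/2·R2
  [ 1  -4/3  1  25/3  -2 ]
  [ 0     1  0    -4   0 ]
  [ 0     0  1     0   1 ]
R1 → R1 − R3
  [ 1  -4/3  0  25/3  -3 ]
  [ 0     1  0    -4   0 ]
  [ 0     0  1     0   1 ]
R1 → R1 + 4/3·R2
  [ 1  0  0   3  -3 ]
  [ 0  1  0  -4   0 ]
  [ 0  0  1   0   1 ]
Pivot columns are the columns containing a leading 1.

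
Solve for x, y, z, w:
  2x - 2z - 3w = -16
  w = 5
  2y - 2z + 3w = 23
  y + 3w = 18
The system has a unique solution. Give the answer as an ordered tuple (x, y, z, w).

Form the augmented matrix and row-reduce:
  [ 2  0  -2  -3  |  -16 ]
  [ 0  0   0   1  |    5 ]
  [ 0  2  -2   3  |   23 ]
  [ 0  1   0   3  |   18 ]
r1 → 1/2·r1
  [ 1  0  -1  -3/2  |  -8 ]
  [ 0  0   0     1  |   5 ]
  [ 0  2  -2     3  |  23 ]
  [ 0  1   0     3  |  18 ]
r2 ↔ r3
  [ 1  0  -1  -3/2  |  -8 ]
  [ 0  2  -2     3  |  23 ]
  [ 0  0   0     1  |   5 ]
  [ 0  1   0     3  |  18 ]
r2 → 1/2·r2
  [ 1  0  -1  -3/2  |    -8 ]
  [ 0  1  -1   3/2  |  23/2 ]
  [ 0  0   0     1  |     5 ]
  [ 0  1   0     3  |    18 ]
r4 → r4 − r2
  [ 1  0  -1  -3/2  |    -8 ]
  [ 0  1  -1   3/2  |  23/2 ]
  [ 0  0   0     1  |     5 ]
  [ 0  0   1   3/2  |  13/2 ]
r3 ↔ r4
  [ 1  0  -1  -3/2  |    -8 ]
  [ 0  1  -1   3/2  |  23/2 ]
  [ 0  0   1   3/2  |  13/2 ]
  [ 0  0   0     1  |     5 ]
r3 → r3 − 3/2·r4
  [ 1  0  -1  -3/2  |    -8 ]
  [ 0  1  -1   3/2  |  23/2 ]
  [ 0  0   1     0  |    -1 ]
  [ 0  0   0     1  |     5 ]
r2 → r2 − 3/2·r4
  [ 1  0  -1  -3/2  |  -8 ]
  [ 0  1  -1     0  |   4 ]
  [ 0  0   1     0  |  -1 ]
  [ 0  0   0     1  |   5 ]
r1 → r1 + 3/2·r4
  [ 1  0  -1  0  |  -1/2 ]
  [ 0  1  -1  0  |     4 ]
  [ 0  0   1  0  |    -1 ]
  [ 0  0   0  1  |     5 ]
r2 → r2 + r3
  [ 1  0  -1  0  |  -1/2 ]
  [ 0  1   0  0  |     3 ]
  [ 0  0   1  0  |    -1 ]
  [ 0  0   0  1  |     5 ]
r1 → r1 + r3
  [ 1  0  0  0  |  -3/2 ]
  [ 0  1  0  0  |     3 ]
  [ 0  0  1  0  |    -1 ]
  [ 0  0  0  1  |     5 ]
Reading off the last column: x = -3/2, y = 3, z = -1, w = 5.

(-3/2, 3, -1, 5)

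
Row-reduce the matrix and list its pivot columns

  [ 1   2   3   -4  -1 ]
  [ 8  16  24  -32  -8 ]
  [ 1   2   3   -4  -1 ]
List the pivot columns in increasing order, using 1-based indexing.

R2 := R2 − 8·R1
  [ 1  2  3  -4  -1 ]
  [ 0  0  0   0   0 ]
  [ 1  2  3  -4  -1 ]
R3 := R3 − R1
  [ 1  2  3  -4  -1 ]
  [ 0  0  0   0   0 ]
  [ 0  0  0   0   0 ]
Pivot columns are the columns containing a leading 1.

1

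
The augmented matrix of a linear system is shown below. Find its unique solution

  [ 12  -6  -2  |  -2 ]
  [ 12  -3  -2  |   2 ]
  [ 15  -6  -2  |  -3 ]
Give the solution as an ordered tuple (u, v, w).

(-1/3, 4/3, -5)

r1 ← 1/12·r1
  [  1  -1/2  -1/6  |  -1/6 ]
  [ 12    -3    -2  |     2 ]
  [ 15    -6    -2  |    -3 ]
r2 ← r2 − 12·r1
  [  1  -1/2  -1/6  |  -1/6 ]
  [  0     3     0  |     4 ]
  [ 15    -6    -2  |    -3 ]
r3 ← r3 − 15·r1
  [ 1  -1/2  -1/6  |  -1/6 ]
  [ 0     3     0  |     4 ]
  [ 0   3/2   1/2  |  -1/2 ]
r2 ← 1/3·r2
  [ 1  -1/2  -1/6  |  -1/6 ]
  [ 0     1     0  |   4/3 ]
  [ 0   3/2   1/2  |  -1/2 ]
r3 ← r3 − 3/2·r2
  [ 1  -1/2  -1/6  |  -1/6 ]
  [ 0     1     0  |   4/3 ]
  [ 0     0   1/2  |  -5/2 ]
r3 ← 2·r3
  [ 1  -1/2  -1/6  |  -1/6 ]
  [ 0     1     0  |   4/3 ]
  [ 0     0     1  |    -5 ]
r1 ← r1 + 1/6·r3
  [ 1  -1/2  0  |   -1 ]
  [ 0     1  0  |  4/3 ]
  [ 0     0  1  |   -5 ]
r1 ← r1 + 1/2·r2
  [ 1  0  0  |  -1/3 ]
  [ 0  1  0  |   4/3 ]
  [ 0  0  1  |    -5 ]
Reading off the last column: u = -1/3, v = 4/3, w = -5.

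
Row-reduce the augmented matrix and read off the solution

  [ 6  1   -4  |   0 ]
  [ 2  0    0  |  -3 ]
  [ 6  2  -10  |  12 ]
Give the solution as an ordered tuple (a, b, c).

R1 ← 1/6·R1
  [ 1  1/6  -2/3  |   0 ]
  [ 2    0     0  |  -3 ]
  [ 6    2   -10  |  12 ]
R2 ← R2 − 2·R1
  [ 1   1/6  -2/3  |   0 ]
  [ 0  -1/3   4/3  |  -3 ]
  [ 6     2   -10  |  12 ]
R3 ← R3 − 6·R1
  [ 1   1/6  -2/3  |   0 ]
  [ 0  -1/3   4/3  |  -3 ]
  [ 0     1    -6  |  12 ]
R2 ← -3·R2
  [ 1  1/6  -2/3  |   0 ]
  [ 0    1    -4  |   9 ]
  [ 0    1    -6  |  12 ]
R3 ← R3 − R2
  [ 1  1/6  -2/3  |  0 ]
  [ 0    1    -4  |  9 ]
  [ 0    0    -2  |  3 ]
R3 ← -1/2·R3
  [ 1  1/6  -2/3  |     0 ]
  [ 0    1    -4  |     9 ]
  [ 0    0     1  |  -3/2 ]
R2 ← R2 + 4·R3
  [ 1  1/6  -2/3  |     0 ]
  [ 0    1     0  |     3 ]
  [ 0    0     1  |  -3/2 ]
R1 ← R1 + 2/3·R3
  [ 1  1/6  0  |    -1 ]
  [ 0    1  0  |     3 ]
  [ 0    0  1  |  -3/2 ]
R1 ← R1 − 1/6·R2
  [ 1  0  0  |  -3/2 ]
  [ 0  1  0  |     3 ]
  [ 0  0  1  |  -3/2 ]
Reading off the last column: a = -3/2, b = 3, c = -3/2.

(-3/2, 3, -3/2)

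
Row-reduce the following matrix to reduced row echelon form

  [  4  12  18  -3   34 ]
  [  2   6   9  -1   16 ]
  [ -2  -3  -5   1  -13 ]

R1 := 1/4·R1
  [  1   3  9/2  -3/4  17/2 ]
  [  2   6    9    -1    16 ]
  [ -2  -3   -5     1   -13 ]
R2 := R2 − 2·R1
  [  1   3  9/2  -3/4  17/2 ]
  [  0   0    0   1/2    -1 ]
  [ -2  -3   -5     1   -13 ]
R3 := R3 + 2·R1
  [ 1  3  9/2  -3/4  17/2 ]
  [ 0  0    0   1/2    -1 ]
  [ 0  3    4  -1/2     4 ]
R2 <-> R3
  [ 1  3  9/2  -3/4  17/2 ]
  [ 0  3    4  -1/2     4 ]
  [ 0  0    0   1/2    -1 ]
R2 := 1/3·R2
  [ 1  3  9/2  -3/4  17/2 ]
  [ 0  1  4/3  -1/6   4/3 ]
  [ 0  0    0   1/2    -1 ]
R3 := 2·R3
  [ 1  3  9/2  -3/4  17/2 ]
  [ 0  1  4/3  -1/6   4/3 ]
  [ 0  0    0     1    -2 ]
R2 := R2 + 1/6·R3
  [ 1  3  9/2  -3/4  17/2 ]
  [ 0  1  4/3     0     1 ]
  [ 0  0    0     1    -2 ]
R1 := R1 + 3/4·R3
  [ 1  3  9/2  0   7 ]
  [ 0  1  4/3  0   1 ]
  [ 0  0    0  1  -2 ]
R1 := R1 − 3·R2
  [ 1  0  1/2  0   4 ]
  [ 0  1  4/3  0   1 ]
  [ 0  0    0  1  -2 ]

[[1, 0, 1/2, 0, 4], [0, 1, 4/3, 0, 1], [0, 0, 0, 1, -2]]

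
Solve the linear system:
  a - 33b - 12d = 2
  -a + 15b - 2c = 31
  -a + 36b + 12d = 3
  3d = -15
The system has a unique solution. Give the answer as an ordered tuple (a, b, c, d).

(-3, 5/3, -3/2, -5)

Form the augmented matrix and row-reduce:
  [  1  -33   0  -12  |    2 ]
  [ -1   15  -2    0  |   31 ]
  [ -1   36   0   12  |    3 ]
  [  0    0   0    3  |  -15 ]
R2 ← R2 + R1
  [  1  -33   0  -12  |    2 ]
  [  0  -18  -2  -12  |   33 ]
  [ -1   36   0   12  |    3 ]
  [  0    0   0    3  |  -15 ]
R3 ← R3 + R1
  [ 1  -33   0  -12  |    2 ]
  [ 0  -18  -2  -12  |   33 ]
  [ 0    3   0    0  |    5 ]
  [ 0    0   0    3  |  -15 ]
R2 ← -1/18·R2
  [ 1  -33    0  -12  |      2 ]
  [ 0    1  1/9  2/3  |  -11/6 ]
  [ 0    3    0    0  |      5 ]
  [ 0    0    0    3  |    -15 ]
R3 ← R3 − 3·R2
  [ 1  -33     0  -12  |      2 ]
  [ 0    1   1/9  2/3  |  -11/6 ]
  [ 0    0  -1/3   -2  |   21/2 ]
  [ 0    0     0    3  |    -15 ]
R3 ← -3·R3
  [ 1  -33    0  -12  |      2 ]
  [ 0    1  1/9  2/3  |  -11/6 ]
  [ 0    0    1    6  |  -63/2 ]
  [ 0    0    0    3  |    -15 ]
R4 ← 1/3·R4
  [ 1  -33    0  -12  |      2 ]
  [ 0    1  1/9  2/3  |  -11/6 ]
  [ 0    0    1    6  |  -63/2 ]
  [ 0    0    0    1  |     -5 ]
R3 ← R3 − 6·R4
  [ 1  -33    0  -12  |      2 ]
  [ 0    1  1/9  2/3  |  -11/6 ]
  [ 0    0    1    0  |   -3/2 ]
  [ 0    0    0    1  |     -5 ]
R2 ← R2 − 2/3·R4
  [ 1  -33    0  -12  |     2 ]
  [ 0    1  1/9    0  |   3/2 ]
  [ 0    0    1    0  |  -3/2 ]
  [ 0    0    0    1  |    -5 ]
R1 ← R1 + 12·R4
  [ 1  -33    0  0  |   -58 ]
  [ 0    1  1/9  0  |   3/2 ]
  [ 0    0    1  0  |  -3/2 ]
  [ 0    0    0  1  |    -5 ]
R2 ← R2 − 1/9·R3
  [ 1  -33  0  0  |   -58 ]
  [ 0    1  0  0  |   5/3 ]
  [ 0    0  1  0  |  -3/2 ]
  [ 0    0  0  1  |    -5 ]
R1 ← R1 + 33·R2
  [ 1  0  0  0  |    -3 ]
  [ 0  1  0  0  |   5/3 ]
  [ 0  0  1  0  |  -3/2 ]
  [ 0  0  0  1  |    -5 ]
Reading off the last column: a = -3, b = 5/3, c = -3/2, d = -5.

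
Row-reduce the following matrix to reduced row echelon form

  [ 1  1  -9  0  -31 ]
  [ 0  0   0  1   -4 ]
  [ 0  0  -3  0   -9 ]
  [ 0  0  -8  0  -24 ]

R2 ↔ R3
  [ 1  1  -9  0  -31 ]
  [ 0  0  -3  0   -9 ]
  [ 0  0   0  1   -4 ]
  [ 0  0  -8  0  -24 ]
R2 ← -1/3·R2
  [ 1  1  -9  0  -31 ]
  [ 0  0   1  0    3 ]
  [ 0  0   0  1   -4 ]
  [ 0  0  -8  0  -24 ]
R4 ← R4 + 8·R2
  [ 1  1  -9  0  -31 ]
  [ 0  0   1  0    3 ]
  [ 0  0   0  1   -4 ]
  [ 0  0   0  0    0 ]
R1 ← R1 + 9·R2
  [ 1  1  0  0  -4 ]
  [ 0  0  1  0   3 ]
  [ 0  0  0  1  -4 ]
  [ 0  0  0  0   0 ]

[[1, 1, 0, 0, -4], [0, 0, 1, 0, 3], [0, 0, 0, 1, -4], [0, 0, 0, 0, 0]]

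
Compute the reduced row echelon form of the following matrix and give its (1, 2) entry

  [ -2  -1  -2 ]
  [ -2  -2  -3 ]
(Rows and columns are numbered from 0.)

1

r1 ← -1/2·r1
  [  1  1/2   1 ]
  [ -2   -2  -3 ]
r2 ← r2 + 2·r1
  [ 1  1/2   1 ]
  [ 0   -1  -1 ]
r2 ← -1·r2
  [ 1  1/2  1 ]
  [ 0    1  1 ]
r1 ← r1 − 1/2·r2
  [ 1  0  1/2 ]
  [ 0  1    1 ]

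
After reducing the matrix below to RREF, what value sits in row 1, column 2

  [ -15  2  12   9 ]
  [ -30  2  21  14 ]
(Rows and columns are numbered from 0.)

r1 := -1/15·r1
  [   1  -2/15  -4/5  -3/5 ]
  [ -30      2    21    14 ]
r2 := r2 + 30·r1
  [ 1  -2/15  -4/5  -3/5 ]
  [ 0     -2    -3    -4 ]
r2 := -1/2·r2
  [ 1  -2/15  -4/5  -3/5 ]
  [ 0      1   3/2     2 ]
r1 := r1 + 2/15·r2
  [ 1  0  -3/5  -1/3 ]
  [ 0  1   3/2     2 ]

3/2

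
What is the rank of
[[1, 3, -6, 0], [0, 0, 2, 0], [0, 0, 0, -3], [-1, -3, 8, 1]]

rank = 3

ρ4 := ρ4 + ρ1
  [ 1  3  -6   0 ]
  [ 0  0   2   0 ]
  [ 0  0   0  -3 ]
  [ 0  0   2   1 ]
ρ2 := 1/2·ρ2
  [ 1  3  -6   0 ]
  [ 0  0   1   0 ]
  [ 0  0   0  -3 ]
  [ 0  0   2   1 ]
ρ4 := ρ4 − 2·ρ2
  [ 1  3  -6   0 ]
  [ 0  0   1   0 ]
  [ 0  0   0  -3 ]
  [ 0  0   0   1 ]
ρ3 := -1/3·ρ3
  [ 1  3  -6  0 ]
  [ 0  0   1  0 ]
  [ 0  0   0  1 ]
  [ 0  0   0  1 ]
ρ4 := ρ4 − ρ3
  [ 1  3  -6  0 ]
  [ 0  0   1  0 ]
  [ 0  0   0  1 ]
  [ 0  0   0  0 ]
ρ1 := ρ1 + 6·ρ2
  [ 1  3  0  0 ]
  [ 0  0  1  0 ]
  [ 0  0  0  1 ]
  [ 0  0  0  0 ]
The reduced form has 3 nonzero rows.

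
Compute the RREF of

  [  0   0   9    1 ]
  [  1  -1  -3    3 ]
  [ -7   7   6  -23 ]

ρ1 <=> ρ2
  [  1  -1  -3    3 ]
  [  0   0   9    1 ]
  [ -7   7   6  -23 ]
ρ3 -> ρ3 + 7·ρ1
  [ 1  -1   -3   3 ]
  [ 0   0    9   1 ]
  [ 0   0  -15  -2 ]
ρ2 -> 1/9·ρ2
  [ 1  -1   -3    3 ]
  [ 0   0    1  1/9 ]
  [ 0   0  -15   -2 ]
ρ3 -> ρ3 + 15·ρ2
  [ 1  -1  -3     3 ]
  [ 0   0   1   1/9 ]
  [ 0   0   0  -1/3 ]
ρ3 -> -3·ρ3
  [ 1  -1  -3    3 ]
  [ 0   0   1  1/9 ]
  [ 0   0   0    1 ]
ρ2 -> ρ2 − 1/9·ρ3
  [ 1  -1  -3  3 ]
  [ 0   0   1  0 ]
  [ 0   0   0  1 ]
ρ1 -> ρ1 − 3·ρ3
  [ 1  -1  -3  0 ]
  [ 0   0   1  0 ]
  [ 0   0   0  1 ]
ρ1 -> ρ1 + 3·ρ2
  [ 1  -1  0  0 ]
  [ 0   0  1  0 ]
  [ 0   0  0  1 ]

[[1, -1, 0, 0], [0, 0, 1, 0], [0, 0, 0, 1]]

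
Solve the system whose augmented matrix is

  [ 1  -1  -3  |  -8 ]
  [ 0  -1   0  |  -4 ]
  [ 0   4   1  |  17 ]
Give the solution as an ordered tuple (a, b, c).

ρ2 ← -1·ρ2
ρ3 ← ρ3 − 4·ρ2
ρ1 ← ρ1 + 3·ρ3
ρ1 ← ρ1 + ρ2
Reading off the last column: a = -1, b = 4, c = 1.

(-1, 4, 1)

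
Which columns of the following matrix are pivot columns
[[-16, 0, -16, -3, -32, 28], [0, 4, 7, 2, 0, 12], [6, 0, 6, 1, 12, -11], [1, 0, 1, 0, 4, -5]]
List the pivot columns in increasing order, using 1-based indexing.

Multiply ρ1 by -1/16.
  [ 1  0  1  3/16   2  -7/4 ]
  [ 0  4  7     2   0    12 ]
  [ 6  0  6     1  12   -11 ]
  [ 1  0  1     0   4    -5 ]
Subtract 6 times ρ1 from ρ3.
  [ 1  0  1  3/16  2  -7/4 ]
  [ 0  4  7     2  0    12 ]
  [ 0  0  0  -1/8  0  -1/2 ]
  [ 1  0  1     0  4    -5 ]
Subtract ρ1 from ρ4.
  [ 1  0  1   3/16  2   -7/4 ]
  [ 0  4  7      2  0     12 ]
  [ 0  0  0   -1/8  0   -1/2 ]
  [ 0  0  0  -3/16  2  -13/4 ]
Multiply ρ2 by 1/4.
  [ 1  0    1   3/16  2   -7/4 ]
  [ 0  1  7/4    1/2  0      3 ]
  [ 0  0    0   -1/8  0   -1/2 ]
  [ 0  0    0  -3/16  2  -13/4 ]
Multiply ρ3 by -8.
  [ 1  0    1   3/16  2   -7/4 ]
  [ 0  1  7/4    1/2  0      3 ]
  [ 0  0    0      1  0      4 ]
  [ 0  0    0  -3/16  2  -13/4 ]
Add 3/16 times ρ3 to ρ4.
  [ 1  0    1  3/16  2  -7/4 ]
  [ 0  1  7/4   1/2  0     3 ]
  [ 0  0    0     1  0     4 ]
  [ 0  0    0     0  2  -5/2 ]
Multiply ρ4 by 1/2.
  [ 1  0    1  3/16  2  -7/4 ]
  [ 0  1  7/4   1/2  0     3 ]
  [ 0  0    0     1  0     4 ]
  [ 0  0    0     0  1  -5/4 ]
Subtract 2 times ρ4 from ρ1.
  [ 1  0    1  3/16  0   3/4 ]
  [ 0  1  7/4   1/2  0     3 ]
  [ 0  0    0     1  0     4 ]
  [ 0  0    0     0  1  -5/4 ]
Subtract 1/2 times ρ3 from ρ2.
  [ 1  0    1  3/16  0   3/4 ]
  [ 0  1  7/4     0  0     1 ]
  [ 0  0    0     1  0     4 ]
  [ 0  0    0     0  1  -5/4 ]
Subtract 3/16 times ρ3 from ρ1.
  [ 1  0    1  0  0     0 ]
  [ 0  1  7/4  0  0     1 ]
  [ 0  0    0  1  0     4 ]
  [ 0  0    0  0  1  -5/4 ]
Pivot columns are the columns containing a leading 1.

1, 2, 4, 5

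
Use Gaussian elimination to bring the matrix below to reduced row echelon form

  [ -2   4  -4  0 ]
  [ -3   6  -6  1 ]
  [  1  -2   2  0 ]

[[1, -2, 2, 0], [0, 0, 0, 1], [0, 0, 0, 0]]

R1 -> -1/2·R1
  [  1  -2   2  0 ]
  [ -3   6  -6  1 ]
  [  1  -2   2  0 ]
R2 -> R2 + 3·R1
  [ 1  -2  2  0 ]
  [ 0   0  0  1 ]
  [ 1  -2  2  0 ]
R3 -> R3 − R1
  [ 1  -2  2  0 ]
  [ 0   0  0  1 ]
  [ 0   0  0  0 ]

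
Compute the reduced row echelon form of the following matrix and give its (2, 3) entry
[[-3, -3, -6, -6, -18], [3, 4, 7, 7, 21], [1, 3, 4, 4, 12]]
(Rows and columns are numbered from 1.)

1

R1 → -1/3·R1
R2 → R2 − 3·R1
R3 → R3 − R1
R3 → R3 − 2·R2
R1 → R1 − R2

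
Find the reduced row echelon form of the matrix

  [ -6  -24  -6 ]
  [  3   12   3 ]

R1 → -1/6·R1
  [ 1   4  1 ]
  [ 3  12  3 ]
R2 → R2 − 3·R1
  [ 1  4  1 ]
  [ 0  0  0 ]

[[1, 4, 1], [0, 0, 0]]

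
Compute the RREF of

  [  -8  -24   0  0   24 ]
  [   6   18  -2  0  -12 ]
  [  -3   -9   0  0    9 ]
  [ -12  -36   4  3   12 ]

ρ1 := -1/8·ρ1
ρ2 := ρ2 − 6·ρ1
ρ3 := ρ3 + 3·ρ1
ρ4 := ρ4 + 12·ρ1
ρ2 := -1/2·ρ2
ρ4 := ρ4 − 4·ρ2
ρ3 ↔ ρ4
ρ3 := 1/3·ρ3

[[1, 3, 0, 0, -3], [0, 0, 1, 0, -3], [0, 0, 0, 1, -4], [0, 0, 0, 0, 0]]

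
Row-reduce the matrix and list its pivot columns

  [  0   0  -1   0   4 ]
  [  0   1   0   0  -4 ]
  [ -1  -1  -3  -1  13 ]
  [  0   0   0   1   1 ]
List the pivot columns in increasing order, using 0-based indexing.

0, 1, 2, 3

Swap r1 and r3.
  [ -1  -1  -3  -1  13 ]
  [  0   1   0   0  -4 ]
  [  0   0  -1   0   4 ]
  [  0   0   0   1   1 ]
Multiply r1 by -1.
  [ 1  1   3  1  -13 ]
  [ 0  1   0  0   -4 ]
  [ 0  0  -1  0    4 ]
  [ 0  0   0  1    1 ]
Multiply r3 by -1.
  [ 1  1  3  1  -13 ]
  [ 0  1  0  0   -4 ]
  [ 0  0  1  0   -4 ]
  [ 0  0  0  1    1 ]
Subtract r4 from r1.
  [ 1  1  3  0  -14 ]
  [ 0  1  0  0   -4 ]
  [ 0  0  1  0   -4 ]
  [ 0  0  0  1    1 ]
Subtract 3 times r3 from r1.
  [ 1  1  0  0  -2 ]
  [ 0  1  0  0  -4 ]
  [ 0  0  1  0  -4 ]
  [ 0  0  0  1   1 ]
Subtract r2 from r1.
  [ 1  0  0  0   2 ]
  [ 0  1  0  0  -4 ]
  [ 0  0  1  0  -4 ]
  [ 0  0  0  1   1 ]
Pivot columns are the columns containing a leading 1.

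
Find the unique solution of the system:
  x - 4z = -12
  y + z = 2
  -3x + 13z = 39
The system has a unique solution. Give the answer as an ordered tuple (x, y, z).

Form the augmented matrix and row-reduce:
  [  1  0  -4  |  -12 ]
  [  0  1   1  |    2 ]
  [ -3  0  13  |   39 ]
R3 ← R3 + 3·R1
  [ 1  0  -4  |  -12 ]
  [ 0  1   1  |    2 ]
  [ 0  0   1  |    3 ]
R2 ← R2 − R3
  [ 1  0  -4  |  -12 ]
  [ 0  1   0  |   -1 ]
  [ 0  0   1  |    3 ]
R1 ← R1 + 4·R3
  [ 1  0  0  |   0 ]
  [ 0  1  0  |  -1 ]
  [ 0  0  1  |   3 ]
Reading off the last column: x = 0, y = -1, z = 3.

(0, -1, 3)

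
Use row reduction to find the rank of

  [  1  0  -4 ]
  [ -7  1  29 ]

Add 7 times ρ1 to ρ2.
  [ 1  0  -4 ]
  [ 0  1   1 ]
The reduced form has 2 nonzero rows.

rank = 2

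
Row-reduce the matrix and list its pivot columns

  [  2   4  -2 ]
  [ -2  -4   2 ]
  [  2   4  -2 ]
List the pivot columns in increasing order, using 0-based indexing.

Multiply R1 by 1/2.
  [  1   2  -1 ]
  [ -2  -4   2 ]
  [  2   4  -2 ]
Add 2 times R1 to R2.
  [ 1  2  -1 ]
  [ 0  0   0 ]
  [ 2  4  -2 ]
Subtract 2 times R1 from R3.
  [ 1  2  -1 ]
  [ 0  0   0 ]
  [ 0  0   0 ]
Pivot columns are the columns containing a leading 1.

0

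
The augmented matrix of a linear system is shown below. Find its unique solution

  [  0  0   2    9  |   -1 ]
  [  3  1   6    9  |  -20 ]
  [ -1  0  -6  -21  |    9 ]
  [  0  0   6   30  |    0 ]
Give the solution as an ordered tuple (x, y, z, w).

(0, 1, -5, 1)

R1 ↔ R2
  [  3  1   6    9  |  -20 ]
  [  0  0   2    9  |   -1 ]
  [ -1  0  -6  -21  |    9 ]
  [  0  0   6   30  |    0 ]
R1 ← 1/3·R1
  [  1  1/3   2    3  |  -20/3 ]
  [  0    0   2    9  |     -1 ]
  [ -1    0  -6  -21  |      9 ]
  [  0    0   6   30  |      0 ]
R3 ← R3 + R1
  [ 1  1/3   2    3  |  -20/3 ]
  [ 0    0   2    9  |     -1 ]
  [ 0  1/3  -4  -18  |    7/3 ]
  [ 0    0   6   30  |      0 ]
R2 ↔ R3
  [ 1  1/3   2    3  |  -20/3 ]
  [ 0  1/3  -4  -18  |    7/3 ]
  [ 0    0   2    9  |     -1 ]
  [ 0    0   6   30  |      0 ]
R2 ← 3·R2
  [ 1  1/3    2    3  |  -20/3 ]
  [ 0    1  -12  -54  |      7 ]
  [ 0    0    2    9  |     -1 ]
  [ 0    0    6   30  |      0 ]
R3 ← 1/2·R3
  [ 1  1/3    2    3  |  -20/3 ]
  [ 0    1  -12  -54  |      7 ]
  [ 0    0    1  9/2  |   -1/2 ]
  [ 0    0    6   30  |      0 ]
R4 ← R4 − 6·R3
  [ 1  1/3    2    3  |  -20/3 ]
  [ 0    1  -12  -54  |      7 ]
  [ 0    0    1  9/2  |   -1/2 ]
  [ 0    0    0    3  |      3 ]
R4 ← 1/3·R4
  [ 1  1/3    2    3  |  -20/3 ]
  [ 0    1  -12  -54  |      7 ]
  [ 0    0    1  9/2  |   -1/2 ]
  [ 0    0    0    1  |      1 ]
R3 ← R3 − 9/2·R4
  [ 1  1/3    2    3  |  -20/3 ]
  [ 0    1  -12  -54  |      7 ]
  [ 0    0    1    0  |     -5 ]
  [ 0    0    0    1  |      1 ]
R2 ← R2 + 54·R4
  [ 1  1/3    2  3  |  -20/3 ]
  [ 0    1  -12  0  |     61 ]
  [ 0    0    1  0  |     -5 ]
  [ 0    0    0  1  |      1 ]
R1 ← R1 − 3·R4
  [ 1  1/3    2  0  |  -29/3 ]
  [ 0    1  -12  0  |     61 ]
  [ 0    0    1  0  |     -5 ]
  [ 0    0    0  1  |      1 ]
R2 ← R2 + 12·R3
  [ 1  1/3  2  0  |  -29/3 ]
  [ 0    1  0  0  |      1 ]
  [ 0    0  1  0  |     -5 ]
  [ 0    0  0  1  |      1 ]
R1 ← R1 − 2·R3
  [ 1  1/3  0  0  |  1/3 ]
  [ 0    1  0  0  |    1 ]
  [ 0    0  1  0  |   -5 ]
  [ 0    0  0  1  |    1 ]
R1 ← R1 − 1/3·R2
  [ 1  0  0  0  |   0 ]
  [ 0  1  0  0  |   1 ]
  [ 0  0  1  0  |  -5 ]
  [ 0  0  0  1  |   1 ]
Reading off the last column: x = 0, y = 1, z = -5, w = 1.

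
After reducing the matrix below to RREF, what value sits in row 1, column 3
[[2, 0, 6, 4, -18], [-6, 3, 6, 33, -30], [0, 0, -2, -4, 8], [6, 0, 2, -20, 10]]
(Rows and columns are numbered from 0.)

Multiply r1 by 1/2.
  [  1  0   3    2   -9 ]
  [ -6  3   6   33  -30 ]
  [  0  0  -2   -4    8 ]
  [  6  0   2  -20   10 ]
Add 6 times r1 to r2.
  [ 1  0   3    2   -9 ]
  [ 0  3  24   45  -84 ]
  [ 0  0  -2   -4    8 ]
  [ 6  0   2  -20   10 ]
Subtract 6 times r1 from r4.
  [ 1  0    3    2   -9 ]
  [ 0  3   24   45  -84 ]
  [ 0  0   -2   -4    8 ]
  [ 0  0  -16  -32   64 ]
Multiply r2 by 1/3.
  [ 1  0    3    2   -9 ]
  [ 0  1    8   15  -28 ]
  [ 0  0   -2   -4    8 ]
  [ 0  0  -16  -32   64 ]
Multiply r3 by -1/2.
  [ 1  0    3    2   -9 ]
  [ 0  1    8   15  -28 ]
  [ 0  0    1    2   -4 ]
  [ 0  0  -16  -32   64 ]
Add 16 times r3 to r4.
  [ 1  0  3   2   -9 ]
  [ 0  1  8  15  -28 ]
  [ 0  0  1   2   -4 ]
  [ 0  0  0   0    0 ]
Subtract 8 times r3 from r2.
  [ 1  0  3   2  -9 ]
  [ 0  1  0  -1   4 ]
  [ 0  0  1   2  -4 ]
  [ 0  0  0   0   0 ]
Subtract 3 times r3 from r1.
  [ 1  0  0  -4   3 ]
  [ 0  1  0  -1   4 ]
  [ 0  0  1   2  -4 ]
  [ 0  0  0   0   0 ]

-1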